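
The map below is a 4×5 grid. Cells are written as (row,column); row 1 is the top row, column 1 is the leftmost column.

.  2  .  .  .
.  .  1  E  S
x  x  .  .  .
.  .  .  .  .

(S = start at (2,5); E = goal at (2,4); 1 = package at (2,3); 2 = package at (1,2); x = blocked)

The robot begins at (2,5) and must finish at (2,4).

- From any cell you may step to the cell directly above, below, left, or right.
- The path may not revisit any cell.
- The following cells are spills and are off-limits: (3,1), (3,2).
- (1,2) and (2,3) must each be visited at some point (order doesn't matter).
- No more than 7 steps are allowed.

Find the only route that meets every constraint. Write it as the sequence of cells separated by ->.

Any route must reach (1,2) and (2,3) and still end at (2,4) within 7 moves, so the order of the required stops is forced.
Route from (2,5): up to (1,5), 3× left (reaching (1,2)), down to (2,2), 2× right (reaching (2,4)) — 7 moves in all.
Check: all required cells visited; 7 ≤ 7 moves.

(2,5) -> (1,5) -> (1,4) -> (1,3) -> (1,2) -> (2,2) -> (2,3) -> (2,4)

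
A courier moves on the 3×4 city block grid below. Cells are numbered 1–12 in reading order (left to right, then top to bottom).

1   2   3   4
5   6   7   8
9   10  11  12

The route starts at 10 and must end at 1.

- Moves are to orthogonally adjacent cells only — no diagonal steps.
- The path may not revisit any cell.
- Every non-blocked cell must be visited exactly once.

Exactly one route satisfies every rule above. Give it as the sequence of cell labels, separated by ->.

Need to visit all 12 open cells exactly once, starting at 10 and ending at 1.
Cell 4 has only two open neighbours (8 and 3), so the path must pass straight through it: one of those is the cell it's entered from and the other is where it exits.
Route from 10: left 1 to 9, up 1 to 5, right 2 to 7, down 1 to 11, right 1 to 12, up 2 to 4, left 3 to 1 — 11 moves in all.
Check: all 12 open cells covered.

10 -> 9 -> 5 -> 6 -> 7 -> 11 -> 12 -> 8 -> 4 -> 3 -> 2 -> 1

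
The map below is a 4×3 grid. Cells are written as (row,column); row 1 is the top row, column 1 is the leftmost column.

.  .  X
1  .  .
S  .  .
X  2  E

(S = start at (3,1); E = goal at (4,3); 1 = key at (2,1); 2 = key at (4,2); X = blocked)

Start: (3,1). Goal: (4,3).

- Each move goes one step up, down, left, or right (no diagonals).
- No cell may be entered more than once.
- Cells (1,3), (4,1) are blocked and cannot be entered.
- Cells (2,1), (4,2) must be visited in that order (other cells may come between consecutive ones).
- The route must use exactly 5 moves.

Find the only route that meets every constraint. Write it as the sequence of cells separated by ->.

The waypoints must appear in the order (2,1), (4,2), with no cell reused.
Route from (3,1): up 1 to (2,1), right 1 to (2,2), down 2 to (4,2), right 1 to (4,3) — 5 moves in all.
Check: order respected (1 at step 1, 2 at step 4); 5 moves as required.

(3,1) -> (2,1) -> (2,2) -> (3,2) -> (4,2) -> (4,3)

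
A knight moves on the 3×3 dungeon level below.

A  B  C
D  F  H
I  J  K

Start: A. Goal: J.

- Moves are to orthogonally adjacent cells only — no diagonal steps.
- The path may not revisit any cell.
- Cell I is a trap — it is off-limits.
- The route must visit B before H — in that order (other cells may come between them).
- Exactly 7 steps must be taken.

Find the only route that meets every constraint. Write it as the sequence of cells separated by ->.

A -> D -> F -> B -> C -> H -> K -> J

The waypoints must appear in the order B, H, with no cell reused.
Route from A: down 1 to D, right 1 to F, up 1 to B, right 1 to C, down 2 to K, left 1 to J — 7 moves in all.
Check: order respected (B at step 3, H at step 5); 7 moves as required.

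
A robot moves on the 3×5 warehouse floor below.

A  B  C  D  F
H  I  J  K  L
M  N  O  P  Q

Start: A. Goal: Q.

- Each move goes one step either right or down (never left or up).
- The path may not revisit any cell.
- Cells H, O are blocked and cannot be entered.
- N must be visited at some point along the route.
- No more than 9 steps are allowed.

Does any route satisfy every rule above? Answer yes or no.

no

Every right/down route from N to Q runs into a blocked cell, so that leg cannot be completed.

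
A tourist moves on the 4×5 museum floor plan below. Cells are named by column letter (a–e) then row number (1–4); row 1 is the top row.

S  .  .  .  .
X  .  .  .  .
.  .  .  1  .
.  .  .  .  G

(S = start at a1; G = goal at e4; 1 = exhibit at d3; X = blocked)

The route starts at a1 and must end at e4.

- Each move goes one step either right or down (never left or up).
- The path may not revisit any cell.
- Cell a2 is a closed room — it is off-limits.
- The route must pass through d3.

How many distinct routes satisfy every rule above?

12

A right/down-only route from a1 to e4 makes exactly 3 down-moves and 4 right-moves in some order.
With no other constraints that would be C(7,3) = 35 routes.
Split at d3 and multiply the segment counts (each segment already excludes blocked cells): a1→d3: 6; d3→e4: 2; product = 12.
That gives 12 routes.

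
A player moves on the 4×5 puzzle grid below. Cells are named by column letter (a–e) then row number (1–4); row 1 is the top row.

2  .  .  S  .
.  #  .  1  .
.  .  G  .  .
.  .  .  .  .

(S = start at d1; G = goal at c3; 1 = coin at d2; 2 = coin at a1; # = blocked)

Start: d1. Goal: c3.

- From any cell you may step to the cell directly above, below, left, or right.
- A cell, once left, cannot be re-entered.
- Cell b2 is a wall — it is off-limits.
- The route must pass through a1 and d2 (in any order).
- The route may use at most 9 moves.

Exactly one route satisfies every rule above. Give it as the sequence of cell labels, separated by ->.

d1 -> d2 -> c2 -> c1 -> b1 -> a1 -> a2 -> a3 -> b3 -> c3

The budget equals the shortest possible length, so every move has to be on a shortest route through the required cells.
Route from d1: down to d2, left to c2, up to c1, 2× left (reaching a1), 2× down (reaching a3), 2× right (reaching c3) — 9 moves in all.
Check: all required cells visited; 9 ≤ 9 moves.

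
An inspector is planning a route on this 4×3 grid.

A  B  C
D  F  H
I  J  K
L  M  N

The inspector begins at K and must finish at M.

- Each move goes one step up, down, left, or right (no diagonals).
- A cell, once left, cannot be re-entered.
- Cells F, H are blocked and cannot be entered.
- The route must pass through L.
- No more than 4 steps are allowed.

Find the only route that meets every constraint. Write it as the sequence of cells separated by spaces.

Any route must reach L and still end at M within 4 moves, so the order of the required stops is forced.
Route from K: 2× left (reaching I), down to L, right to M — 4 moves in all.
Check: all required cells visited; 4 ≤ 4 moves.

K J I L M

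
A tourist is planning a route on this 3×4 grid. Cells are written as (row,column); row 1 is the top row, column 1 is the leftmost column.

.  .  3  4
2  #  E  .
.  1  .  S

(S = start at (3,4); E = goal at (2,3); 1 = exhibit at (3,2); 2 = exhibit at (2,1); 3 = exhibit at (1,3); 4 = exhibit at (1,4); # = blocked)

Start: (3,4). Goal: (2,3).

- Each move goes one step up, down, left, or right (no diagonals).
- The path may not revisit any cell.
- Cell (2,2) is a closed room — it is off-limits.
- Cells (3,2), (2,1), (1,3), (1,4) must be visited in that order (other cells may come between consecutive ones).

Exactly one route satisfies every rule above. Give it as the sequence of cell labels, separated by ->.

(3,4) -> (3,3) -> (3,2) -> (3,1) -> (2,1) -> (1,1) -> (1,2) -> (1,3) -> (1,4) -> (2,4) -> (2,3)

The waypoints must appear in the order (3,2), (2,1), (1,3), (1,4), with no cell reused.
Route from (3,4): left 3 to (3,1), up 2 to (1,1), right 3 to (1,4), down 1 to (2,4), left 1 to (2,3) — 10 moves in all.
Check: order respected (1 at step 2, 2 at step 4, 3 at step 7, 4 at step 8).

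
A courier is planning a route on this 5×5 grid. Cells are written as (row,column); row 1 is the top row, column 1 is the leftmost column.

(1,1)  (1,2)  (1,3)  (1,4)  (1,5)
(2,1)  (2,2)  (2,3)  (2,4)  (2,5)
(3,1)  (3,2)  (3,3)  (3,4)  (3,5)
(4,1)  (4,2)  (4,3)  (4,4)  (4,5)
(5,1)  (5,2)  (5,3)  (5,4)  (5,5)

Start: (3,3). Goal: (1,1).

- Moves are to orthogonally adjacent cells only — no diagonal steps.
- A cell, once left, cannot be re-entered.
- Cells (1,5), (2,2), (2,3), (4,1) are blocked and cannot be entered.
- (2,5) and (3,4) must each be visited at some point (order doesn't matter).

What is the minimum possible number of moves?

8

Any route passes through (2,5) and (3,4) in some order between (3,3) and (1,1). Summing Manhattan distances along each leg and taking the cheapest ordering ((3,3) → (3,4) → (2,5) → (1,1)) gives a lower bound of 1 + 2 + 5 = 8 moves.
A route of 8 moves achieves this: (3,3) → (3,4) → (3,5) → (2,5) → (2,4) → (1,4) → (1,3) → (1,2) → (1,1).
Since 8 matches the lower bound, it is optimal.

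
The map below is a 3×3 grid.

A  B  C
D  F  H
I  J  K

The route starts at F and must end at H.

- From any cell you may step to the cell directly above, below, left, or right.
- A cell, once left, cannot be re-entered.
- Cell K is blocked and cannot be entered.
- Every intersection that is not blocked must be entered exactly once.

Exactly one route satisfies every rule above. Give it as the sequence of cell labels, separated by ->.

F -> J -> I -> D -> A -> B -> C -> H

Need to visit all 8 open cells exactly once, starting at F and ending at H.
Cell A has only two open neighbours (D and B), so the path must pass straight through it: one of those is the cell it's entered from and the other is where it exits.
Route from F: down 1 to J, left 1 to I, up 2 to A, right 2 to C, down 1 to H — 7 moves in all.
Check: all 8 open cells covered.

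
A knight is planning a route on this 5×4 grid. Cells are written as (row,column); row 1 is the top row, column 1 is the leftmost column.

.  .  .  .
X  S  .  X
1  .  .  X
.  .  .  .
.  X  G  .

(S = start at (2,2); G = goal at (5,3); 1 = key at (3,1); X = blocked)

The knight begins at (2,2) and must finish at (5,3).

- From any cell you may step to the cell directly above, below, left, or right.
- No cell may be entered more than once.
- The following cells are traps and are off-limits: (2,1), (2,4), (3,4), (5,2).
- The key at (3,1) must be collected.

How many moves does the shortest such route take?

6

Any route passes through (3,1) somewhere between (2,2) and (5,3). Summing Manhattan distances along the two legs ((2,2) → (3,1) → (5,3)) gives a lower bound of 2 + 4 = 6 moves.
A route of 6 moves achieves this: (2,2) → (3,2) → (3,1) → (4,1) → (4,2) → (4,3) → (5,3).
Since 6 matches the lower bound, it is optimal.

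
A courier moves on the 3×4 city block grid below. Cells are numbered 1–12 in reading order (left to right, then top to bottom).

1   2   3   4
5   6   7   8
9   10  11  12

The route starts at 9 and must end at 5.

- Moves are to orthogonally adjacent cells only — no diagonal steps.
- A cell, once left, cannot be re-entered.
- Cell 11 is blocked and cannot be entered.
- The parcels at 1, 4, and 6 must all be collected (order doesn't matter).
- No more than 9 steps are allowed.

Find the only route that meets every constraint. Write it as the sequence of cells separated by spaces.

9 10 6 7 8 4 3 2 1 5

Any route must reach 1, 4, and 6 and still end at 5 within 9 moves, so the order of the required stops is forced.
Route from 9: right to 10, up to 6, 2× right (reaching 8), up to 4, 3× left (reaching 1), down to 5 — 9 moves in all.
Check: all required cells visited; 9 ≤ 9 moves.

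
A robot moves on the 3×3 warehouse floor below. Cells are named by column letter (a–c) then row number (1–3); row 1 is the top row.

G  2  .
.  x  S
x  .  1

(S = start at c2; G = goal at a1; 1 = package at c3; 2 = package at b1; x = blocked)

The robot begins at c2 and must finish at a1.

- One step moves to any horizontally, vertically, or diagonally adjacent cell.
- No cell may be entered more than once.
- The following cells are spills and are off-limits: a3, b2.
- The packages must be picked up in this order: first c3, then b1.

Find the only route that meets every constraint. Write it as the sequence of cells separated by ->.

The waypoints must appear in the order c3, b1, with no cell reused.
Route from c2: down 1 to c3, left 1 to b3, up-left 1 to a2, up-right 1 to b1, left 1 to a1 — 5 moves in all.
Check: order respected (1 at step 1, 2 at step 4).

c2 -> c3 -> b3 -> a2 -> b1 -> a1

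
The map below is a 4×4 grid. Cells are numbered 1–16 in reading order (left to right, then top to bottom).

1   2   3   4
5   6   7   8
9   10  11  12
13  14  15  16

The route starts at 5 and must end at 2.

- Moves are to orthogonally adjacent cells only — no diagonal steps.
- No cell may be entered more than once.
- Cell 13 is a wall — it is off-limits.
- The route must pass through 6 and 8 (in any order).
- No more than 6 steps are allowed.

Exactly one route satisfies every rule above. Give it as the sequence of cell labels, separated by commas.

5, 6, 7, 8, 4, 3, 2

Any route must reach 6 and 8 and still end at 2 within 6 moves, so the order of the required stops is forced.
Route from 5: right 3 to 8, up 1 to 4, left 2 to 2 — 6 moves in all.
Check: all required cells visited; 6 ≤ 6 moves.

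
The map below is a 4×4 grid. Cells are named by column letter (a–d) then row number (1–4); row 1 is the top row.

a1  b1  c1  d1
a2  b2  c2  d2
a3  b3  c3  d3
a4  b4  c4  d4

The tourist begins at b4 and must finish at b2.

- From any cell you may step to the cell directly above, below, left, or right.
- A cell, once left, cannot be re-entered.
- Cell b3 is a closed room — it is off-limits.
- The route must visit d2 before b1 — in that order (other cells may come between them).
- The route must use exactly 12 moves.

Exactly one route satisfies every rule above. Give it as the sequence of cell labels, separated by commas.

The waypoints must appear in the order d2, b1, with no cell reused.
Route from b4: right 2 to d4, up 1 to d3, left 1 to c3, up 1 to c2, right 1 to d2, up 1 to d1, left 3 to a1, down 1 to a2, right 1 to b2 — 12 moves in all.
Check: order respected (d2 at step 6, b1 at step 9); 12 moves as required.

b4, c4, d4, d3, c3, c2, d2, d1, c1, b1, a1, a2, b2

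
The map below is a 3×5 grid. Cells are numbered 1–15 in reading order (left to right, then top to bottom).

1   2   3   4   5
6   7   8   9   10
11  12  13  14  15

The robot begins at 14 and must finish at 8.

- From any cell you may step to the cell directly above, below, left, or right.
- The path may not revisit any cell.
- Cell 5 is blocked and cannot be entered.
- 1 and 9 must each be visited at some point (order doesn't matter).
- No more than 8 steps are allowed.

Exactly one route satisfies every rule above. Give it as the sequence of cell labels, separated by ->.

14 -> 9 -> 4 -> 3 -> 2 -> 1 -> 6 -> 7 -> 8

Any route must reach 1 and 9 and still end at 8 within 8 moves, so the order of the required stops is forced.
Route from 14: 2× up (reaching 4), 3× left (reaching 1), down to 6, 2× right (reaching 8) — 8 moves in all.
Check: all required cells visited; 8 ≤ 8 moves.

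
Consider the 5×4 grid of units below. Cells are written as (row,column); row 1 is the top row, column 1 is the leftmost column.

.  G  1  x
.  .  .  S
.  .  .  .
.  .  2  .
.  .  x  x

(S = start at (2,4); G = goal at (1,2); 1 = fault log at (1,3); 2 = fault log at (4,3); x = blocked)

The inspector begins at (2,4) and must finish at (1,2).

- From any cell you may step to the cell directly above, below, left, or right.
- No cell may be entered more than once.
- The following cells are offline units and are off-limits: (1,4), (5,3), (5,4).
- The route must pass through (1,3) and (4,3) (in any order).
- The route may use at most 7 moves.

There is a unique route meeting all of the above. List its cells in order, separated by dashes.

Any route must reach (1,3) and (4,3) and still end at (1,2) within 7 moves, so the order of the required stops is forced.
Route from (2,4): 2× down (reaching (4,4)), left to (4,3), 3× up (reaching (1,3)), left to (1,2) — 7 moves in all.
Check: all required cells visited; 7 ≤ 7 moves.

(2,4) - (3,4) - (4,4) - (4,3) - (3,3) - (2,3) - (1,3) - (1,2)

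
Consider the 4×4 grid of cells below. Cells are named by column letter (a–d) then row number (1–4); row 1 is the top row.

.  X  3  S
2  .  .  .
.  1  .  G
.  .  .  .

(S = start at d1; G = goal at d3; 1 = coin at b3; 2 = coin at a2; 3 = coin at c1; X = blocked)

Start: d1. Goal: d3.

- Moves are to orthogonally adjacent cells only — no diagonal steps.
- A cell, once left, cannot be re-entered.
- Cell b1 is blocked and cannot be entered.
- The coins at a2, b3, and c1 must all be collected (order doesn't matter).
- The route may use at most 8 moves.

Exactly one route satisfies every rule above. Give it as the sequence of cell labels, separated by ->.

The budget equals the shortest possible length, so every move has to be on a shortest route through the required cells.
Route from d1: left to c1, down to c2, 2× left (reaching a2), down to a3, 3× right (reaching d3) — 8 moves in all.
Check: all required cells visited; 8 ≤ 8 moves.

d1 -> c1 -> c2 -> b2 -> a2 -> a3 -> b3 -> c3 -> d3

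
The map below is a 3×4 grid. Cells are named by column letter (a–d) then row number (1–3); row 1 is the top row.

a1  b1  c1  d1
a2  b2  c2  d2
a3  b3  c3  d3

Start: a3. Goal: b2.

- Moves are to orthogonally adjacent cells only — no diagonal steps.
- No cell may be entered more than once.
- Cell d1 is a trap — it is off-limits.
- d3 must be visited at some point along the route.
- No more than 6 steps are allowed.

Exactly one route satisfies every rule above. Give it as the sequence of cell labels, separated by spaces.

The 6-move cap with required stops at d3 leaves no slack for detours.
Route from a3: right 3 to d3, up 1 to d2, left 2 to b2 — 6 moves in all.
Check: all required cells visited; 6 ≤ 6 moves.

a3 b3 c3 d3 d2 c2 b2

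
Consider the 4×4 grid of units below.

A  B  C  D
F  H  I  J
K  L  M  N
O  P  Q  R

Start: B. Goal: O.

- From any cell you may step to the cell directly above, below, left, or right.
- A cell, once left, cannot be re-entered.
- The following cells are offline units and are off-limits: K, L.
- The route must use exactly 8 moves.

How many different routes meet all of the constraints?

10

Need simple routes of exactly 8 moves from B to O (Manhattan distance 4, so 2 moves are spent on a detour and 2 undoing it).
Branch systematically from the start, pruning whenever the remaining move budget drops below the Manhattan distance to O or differs from it in parity. Grouping the completions by first move — via H: 3; via A: 1; via C: 6 — and summing: 3 + 1 + 6 = 10.
That gives 10 routes.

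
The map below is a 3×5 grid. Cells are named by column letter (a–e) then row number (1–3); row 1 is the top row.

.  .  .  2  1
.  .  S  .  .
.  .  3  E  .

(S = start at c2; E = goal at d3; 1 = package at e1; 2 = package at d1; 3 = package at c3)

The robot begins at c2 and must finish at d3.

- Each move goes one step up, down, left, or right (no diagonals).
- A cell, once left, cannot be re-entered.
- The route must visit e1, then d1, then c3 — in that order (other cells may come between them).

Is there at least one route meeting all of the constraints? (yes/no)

One route that works: c2 → d2 → e2 → e1 → d1 → c1 → b1 → b2 → b3 → c3 → d3.

yes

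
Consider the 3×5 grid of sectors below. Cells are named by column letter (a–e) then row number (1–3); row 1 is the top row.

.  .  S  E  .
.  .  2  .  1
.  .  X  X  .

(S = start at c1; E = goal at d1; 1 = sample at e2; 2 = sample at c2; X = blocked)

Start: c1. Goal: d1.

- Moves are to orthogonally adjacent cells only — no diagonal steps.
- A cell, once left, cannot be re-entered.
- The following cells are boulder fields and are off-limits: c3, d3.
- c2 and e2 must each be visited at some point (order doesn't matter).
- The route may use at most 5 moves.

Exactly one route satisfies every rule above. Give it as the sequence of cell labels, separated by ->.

Any route must reach c2 and e2 and still end at d1 within 5 moves, so the order of the required stops is forced.
Route from c1: down 1 to c2, right 2 to e2, up 1 to e1, left 1 to d1 — 5 moves in all.
Check: all required cells visited; 5 ≤ 5 moves.

c1 -> c2 -> d2 -> e2 -> e1 -> d1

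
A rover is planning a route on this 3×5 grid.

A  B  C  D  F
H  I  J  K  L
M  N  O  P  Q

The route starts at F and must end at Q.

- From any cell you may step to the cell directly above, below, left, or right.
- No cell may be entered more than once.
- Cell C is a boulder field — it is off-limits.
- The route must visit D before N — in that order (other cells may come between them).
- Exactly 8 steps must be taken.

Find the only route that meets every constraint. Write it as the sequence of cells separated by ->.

The waypoints must appear in the order D, N, with no cell reused.
Route from F: left 1 to D, down 1 to K, left 2 to I, down 1 to N, right 3 to Q — 8 moves in all.
Check: order respected (D at step 1, N at step 5); 8 moves as required.

F -> D -> K -> J -> I -> N -> O -> P -> Q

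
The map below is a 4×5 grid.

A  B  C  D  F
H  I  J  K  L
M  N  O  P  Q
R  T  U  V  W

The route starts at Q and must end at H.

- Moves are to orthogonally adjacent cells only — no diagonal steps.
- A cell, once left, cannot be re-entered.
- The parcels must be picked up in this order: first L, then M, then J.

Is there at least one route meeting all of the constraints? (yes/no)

One route that works: Q → L → K → P → V → U → T → R → M → N → O → J → I → H.

yes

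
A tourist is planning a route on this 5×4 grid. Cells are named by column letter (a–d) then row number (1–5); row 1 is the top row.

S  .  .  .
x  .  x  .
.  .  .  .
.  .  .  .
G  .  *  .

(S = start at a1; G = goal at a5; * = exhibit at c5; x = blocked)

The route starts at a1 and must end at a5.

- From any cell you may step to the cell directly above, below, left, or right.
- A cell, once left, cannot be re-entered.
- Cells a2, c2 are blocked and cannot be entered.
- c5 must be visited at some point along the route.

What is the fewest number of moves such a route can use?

8

Any route passes through c5 somewhere between a1 and a5. Summing Manhattan distances along the two legs (a1 → c5 → a5) gives a lower bound of 6 + 2 = 8 moves.
A route of 8 moves achieves this: a1 → b1 → b2 → b3 → b4 → c4 → c5 → b5 → a5.
Since 8 matches the lower bound, it is optimal.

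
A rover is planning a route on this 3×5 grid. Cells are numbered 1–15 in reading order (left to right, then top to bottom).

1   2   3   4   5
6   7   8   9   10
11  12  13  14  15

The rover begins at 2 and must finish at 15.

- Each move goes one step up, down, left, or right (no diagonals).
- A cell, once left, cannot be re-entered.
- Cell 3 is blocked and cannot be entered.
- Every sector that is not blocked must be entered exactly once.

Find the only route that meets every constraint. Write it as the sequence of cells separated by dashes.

2 - 1 - 6 - 11 - 12 - 7 - 8 - 13 - 14 - 9 - 4 - 5 - 10 - 15

Need to visit all 14 open cells exactly once, starting at 2 and ending at 15.
Cell 5 has only two open neighbours (10 and 4), so the path must pass straight through it: one of those is the cell it's entered from and the other is where it exits.
Route from 2: left to 1, 2× down (reaching 11), right to 12, up to 7, right to 8, down to 13, right to 14, 2× up (reaching 4), right to 5, 2× down (reaching 15) — 13 moves in all.
Check: all 14 open cells covered.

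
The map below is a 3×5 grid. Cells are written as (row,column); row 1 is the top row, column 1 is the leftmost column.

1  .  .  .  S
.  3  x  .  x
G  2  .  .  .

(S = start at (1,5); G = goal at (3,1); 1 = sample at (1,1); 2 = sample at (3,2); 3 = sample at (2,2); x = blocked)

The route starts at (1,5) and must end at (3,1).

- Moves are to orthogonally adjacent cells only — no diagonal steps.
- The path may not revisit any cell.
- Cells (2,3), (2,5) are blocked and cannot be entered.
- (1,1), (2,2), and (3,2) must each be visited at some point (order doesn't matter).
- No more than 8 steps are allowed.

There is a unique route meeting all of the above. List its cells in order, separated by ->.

The budget equals the shortest possible length, so every move has to be on a shortest route through the required cells.
Route from (1,5): left 4 to (1,1), down 1 to (2,1), right 1 to (2,2), down 1 to (3,2), left 1 to (3,1) — 8 moves in all.
Check: all required cells visited; 8 ≤ 8 moves.

(1,5) -> (1,4) -> (1,3) -> (1,2) -> (1,1) -> (2,1) -> (2,2) -> (3,2) -> (3,1)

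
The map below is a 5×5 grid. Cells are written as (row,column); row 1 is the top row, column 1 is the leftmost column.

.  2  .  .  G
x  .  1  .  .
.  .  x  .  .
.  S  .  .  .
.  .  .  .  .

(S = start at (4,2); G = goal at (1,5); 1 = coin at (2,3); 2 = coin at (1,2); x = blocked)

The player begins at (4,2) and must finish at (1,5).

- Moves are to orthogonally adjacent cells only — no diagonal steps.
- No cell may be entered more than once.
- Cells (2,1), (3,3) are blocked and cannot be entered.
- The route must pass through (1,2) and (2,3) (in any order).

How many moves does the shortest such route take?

8

Any route passes through (1,2) and (2,3) in some order between (4,2) and (1,5). Summing Manhattan distances along each leg and taking the cheapest ordering ((4,2) → (2,3) → (1,2) → (1,5)) gives a lower bound of 3 + 2 + 3 = 8 moves.
A route of 8 moves achieves this: (4,2) → (3,2) → (2,2) → (1,2) → (1,3) → (2,3) → (2,4) → (1,4) → (1,5).
Since 8 matches the lower bound, it is optimal.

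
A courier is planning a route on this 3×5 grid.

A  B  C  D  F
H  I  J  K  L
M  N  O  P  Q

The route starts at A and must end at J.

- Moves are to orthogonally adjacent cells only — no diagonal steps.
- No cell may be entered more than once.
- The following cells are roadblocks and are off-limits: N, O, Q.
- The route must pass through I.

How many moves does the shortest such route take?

Any route passes through I somewhere between A and J. Summing Manhattan distances along the two legs (A → I → J) gives a lower bound of 2 + 1 = 3 moves.
A route of 3 moves achieves this: A → H → I → J.
Since 3 matches the lower bound, it is optimal.

3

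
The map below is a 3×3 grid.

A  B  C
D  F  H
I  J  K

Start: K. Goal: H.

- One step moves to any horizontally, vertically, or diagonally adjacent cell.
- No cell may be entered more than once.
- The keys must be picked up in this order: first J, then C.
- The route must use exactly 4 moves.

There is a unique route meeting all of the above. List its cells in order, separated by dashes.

The waypoints must appear in the order J, C, with no cell reused.
Route from K: left to J, up to F, up-right to C, down to H — 4 moves in all.
Check: order respected (J at step 1, C at step 3); 4 moves as required.

K - J - F - C - H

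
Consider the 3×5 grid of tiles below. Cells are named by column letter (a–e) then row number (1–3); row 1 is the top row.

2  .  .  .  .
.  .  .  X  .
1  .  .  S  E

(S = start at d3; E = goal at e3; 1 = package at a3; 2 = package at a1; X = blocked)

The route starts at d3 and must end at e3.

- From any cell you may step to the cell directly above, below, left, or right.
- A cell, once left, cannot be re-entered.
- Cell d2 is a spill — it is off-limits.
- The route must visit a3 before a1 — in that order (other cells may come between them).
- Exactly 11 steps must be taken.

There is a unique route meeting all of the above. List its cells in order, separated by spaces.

d3 c3 b3 a3 a2 a1 b1 c1 d1 e1 e2 e3

The waypoints must appear in the order a3, a1, with no cell reused.
Route from d3: left 3 to a3, up 2 to a1, right 4 to e1, down 2 to e3 — 11 moves in all.
Check: order respected (1 at step 3, 2 at step 5); 11 moves as required.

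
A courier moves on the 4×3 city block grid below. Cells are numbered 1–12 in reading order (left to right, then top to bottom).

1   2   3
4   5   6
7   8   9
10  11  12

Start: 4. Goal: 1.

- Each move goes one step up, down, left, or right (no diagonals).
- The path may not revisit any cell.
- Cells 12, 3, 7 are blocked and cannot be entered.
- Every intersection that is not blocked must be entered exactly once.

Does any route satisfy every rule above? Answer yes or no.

no

Cell 10 has only one open neighbour but is neither the start nor the goal, so a Hamiltonian route would have to both enter and leave it through the same neighbour — impossible without revisiting.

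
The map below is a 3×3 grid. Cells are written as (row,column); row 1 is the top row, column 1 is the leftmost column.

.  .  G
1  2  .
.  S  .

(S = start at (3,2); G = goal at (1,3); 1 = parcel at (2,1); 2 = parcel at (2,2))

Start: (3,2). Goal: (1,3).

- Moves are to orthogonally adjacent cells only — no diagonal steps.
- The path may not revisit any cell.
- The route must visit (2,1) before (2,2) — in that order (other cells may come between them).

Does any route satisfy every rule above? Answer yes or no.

yes

One route that works: (3,2) → (3,1) → (2,1) → (2,2) → (1,2) → (1,3).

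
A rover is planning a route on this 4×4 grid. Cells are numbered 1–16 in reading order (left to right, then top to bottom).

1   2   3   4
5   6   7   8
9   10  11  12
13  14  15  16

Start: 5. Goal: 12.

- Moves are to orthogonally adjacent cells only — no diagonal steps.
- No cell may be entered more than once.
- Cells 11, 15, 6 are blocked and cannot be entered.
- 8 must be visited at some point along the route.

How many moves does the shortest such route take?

Any route passes through 8 somewhere between 5 and 12. Summing Manhattan distances along the two legs (5 → 8 → 12) gives a lower bound of 3 + 1 = 4 moves.
That bound ignores the blocked cells. Measuring each leg by the fewest moves that actually steer around them (5→8: 5; 8→12: 1) raises the lower bound to 6.
A route of 6 moves exists: 5 → 1 → 2 → 3 → 7 → 8 → 12.
Since 6 matches that lower bound, it is optimal.

6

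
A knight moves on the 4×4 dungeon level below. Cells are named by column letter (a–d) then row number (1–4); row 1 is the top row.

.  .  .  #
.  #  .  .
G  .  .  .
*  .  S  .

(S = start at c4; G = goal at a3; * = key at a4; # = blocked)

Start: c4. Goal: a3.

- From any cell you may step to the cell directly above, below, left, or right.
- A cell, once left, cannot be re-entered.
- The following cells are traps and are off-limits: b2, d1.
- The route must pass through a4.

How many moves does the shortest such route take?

Any route passes through a4 somewhere between c4 and a3. Summing Manhattan distances along the two legs (c4 → a4 → a3) gives a lower bound of 2 + 1 = 3 moves.
A route of 3 moves achieves this: c4 → b4 → a4 → a3.
Since 3 matches the lower bound, it is optimal.

3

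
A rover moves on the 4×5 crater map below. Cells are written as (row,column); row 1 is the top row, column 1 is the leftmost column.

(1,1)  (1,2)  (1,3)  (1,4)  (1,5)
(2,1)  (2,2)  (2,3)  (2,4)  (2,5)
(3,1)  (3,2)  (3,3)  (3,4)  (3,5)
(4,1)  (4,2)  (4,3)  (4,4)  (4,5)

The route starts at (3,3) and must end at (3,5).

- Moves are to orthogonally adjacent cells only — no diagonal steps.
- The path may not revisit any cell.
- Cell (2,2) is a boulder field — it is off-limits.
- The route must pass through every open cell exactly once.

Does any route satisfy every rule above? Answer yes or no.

Colour the cells like a checkerboard: each orthogonal step flips colour, so a Hamiltonian route alternates colours. Here there are 9 cells of one colour and 10 of the other, with start on the same colour as the goal — the counts and endpoints can't be arranged into an alternating sequence of length 19, so no Hamiltonian route exists.

no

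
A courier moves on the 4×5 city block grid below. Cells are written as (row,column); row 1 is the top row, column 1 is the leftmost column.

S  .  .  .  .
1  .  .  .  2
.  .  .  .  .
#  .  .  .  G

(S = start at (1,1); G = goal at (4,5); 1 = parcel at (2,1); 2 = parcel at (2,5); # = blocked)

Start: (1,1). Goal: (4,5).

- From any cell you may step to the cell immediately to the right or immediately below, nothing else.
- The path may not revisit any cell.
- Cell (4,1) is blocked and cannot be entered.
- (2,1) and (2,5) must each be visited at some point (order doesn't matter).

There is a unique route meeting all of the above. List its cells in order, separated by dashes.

Moves only go right or down, so the column and row indices never decrease.
Route from (1,1): down 1 to (2,1), right 4 to (2,5), down 2 to (4,5) — 7 moves in all.
Check: all required cells visited.

(1,1) - (2,1) - (2,2) - (2,3) - (2,4) - (2,5) - (3,5) - (4,5)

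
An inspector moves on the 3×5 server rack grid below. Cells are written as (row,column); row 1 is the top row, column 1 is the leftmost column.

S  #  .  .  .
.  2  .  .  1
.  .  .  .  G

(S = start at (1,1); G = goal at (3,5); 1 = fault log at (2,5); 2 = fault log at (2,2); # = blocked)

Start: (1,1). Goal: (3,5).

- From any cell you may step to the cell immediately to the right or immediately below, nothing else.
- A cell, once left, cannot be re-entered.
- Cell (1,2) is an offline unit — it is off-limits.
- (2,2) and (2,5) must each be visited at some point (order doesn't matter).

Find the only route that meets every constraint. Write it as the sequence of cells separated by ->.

Moves only go right or down, so the column and row indices never decrease.
Route from (1,1): down to (2,1), 4× right (reaching (2,5)), down to (3,5) — 6 moves in all.
Check: all required cells visited.

(1,1) -> (2,1) -> (2,2) -> (2,3) -> (2,4) -> (2,5) -> (3,5)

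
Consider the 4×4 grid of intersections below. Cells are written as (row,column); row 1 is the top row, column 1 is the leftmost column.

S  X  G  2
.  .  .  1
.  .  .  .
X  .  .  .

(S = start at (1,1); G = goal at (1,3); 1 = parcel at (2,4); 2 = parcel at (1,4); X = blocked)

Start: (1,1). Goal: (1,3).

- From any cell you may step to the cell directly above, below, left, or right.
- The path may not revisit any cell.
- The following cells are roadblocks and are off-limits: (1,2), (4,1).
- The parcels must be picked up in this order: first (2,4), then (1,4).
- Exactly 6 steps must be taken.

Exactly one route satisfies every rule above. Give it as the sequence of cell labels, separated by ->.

The waypoints must appear in the order (2,4), (1,4), with no cell reused.
Route from (1,1): down to (2,1), 3× right (reaching (2,4)), up to (1,4), left to (1,3) — 6 moves in all.
Check: order respected (1 at step 4, 2 at step 5); 6 moves as required.

(1,1) -> (2,1) -> (2,2) -> (2,3) -> (2,4) -> (1,4) -> (1,3)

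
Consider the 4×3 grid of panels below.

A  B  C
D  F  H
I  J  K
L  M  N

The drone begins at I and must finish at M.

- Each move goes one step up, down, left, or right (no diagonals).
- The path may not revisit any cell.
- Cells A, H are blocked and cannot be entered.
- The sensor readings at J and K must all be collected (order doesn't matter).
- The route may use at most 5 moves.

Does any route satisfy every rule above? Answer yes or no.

yes

One route that works: I → J → K → N → M.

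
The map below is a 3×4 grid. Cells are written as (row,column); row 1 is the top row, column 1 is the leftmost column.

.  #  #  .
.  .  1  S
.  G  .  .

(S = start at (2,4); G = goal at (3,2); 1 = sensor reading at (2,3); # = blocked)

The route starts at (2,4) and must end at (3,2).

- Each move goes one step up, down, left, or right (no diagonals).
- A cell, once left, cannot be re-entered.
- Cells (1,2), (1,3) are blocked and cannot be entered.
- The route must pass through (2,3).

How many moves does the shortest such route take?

Any route passes through (2,3) somewhere between (2,4) and (3,2). Summing Manhattan distances along the two legs ((2,4) → (2,3) → (3,2)) gives a lower bound of 1 + 2 = 3 moves.
A route of 3 moves achieves this: (2,4) → (2,3) → (3,3) → (3,2).
Since 3 matches the lower bound, it is optimal.

3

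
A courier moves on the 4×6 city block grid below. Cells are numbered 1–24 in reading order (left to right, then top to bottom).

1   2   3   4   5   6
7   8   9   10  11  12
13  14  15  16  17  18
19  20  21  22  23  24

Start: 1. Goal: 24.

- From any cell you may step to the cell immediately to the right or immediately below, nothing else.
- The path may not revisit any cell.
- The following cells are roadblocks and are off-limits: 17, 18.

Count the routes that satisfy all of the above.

20

A right/down-only route from 1 to 24 makes exactly 3 down-moves and 5 right-moves in some order.
With no other constraints that would be C(8,3) = 56 routes.
Subtract routes through each blocked cell (inclusion–exclusion for overlaps): − through 17: 30 − through 18: 21 + through 17&18: 15 → 20.
That gives 20 routes.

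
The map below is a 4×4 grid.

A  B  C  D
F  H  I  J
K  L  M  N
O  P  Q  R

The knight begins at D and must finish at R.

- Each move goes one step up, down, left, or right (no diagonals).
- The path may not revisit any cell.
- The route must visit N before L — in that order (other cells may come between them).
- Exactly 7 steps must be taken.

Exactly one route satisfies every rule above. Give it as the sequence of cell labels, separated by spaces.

D J N M L P Q R

The waypoints must appear in the order N, L, with no cell reused.
Route from D: down 2 to N, left 2 to L, down 1 to P, right 2 to R — 7 moves in all.
Check: order respected (N at step 2, L at step 4); 7 moves as required.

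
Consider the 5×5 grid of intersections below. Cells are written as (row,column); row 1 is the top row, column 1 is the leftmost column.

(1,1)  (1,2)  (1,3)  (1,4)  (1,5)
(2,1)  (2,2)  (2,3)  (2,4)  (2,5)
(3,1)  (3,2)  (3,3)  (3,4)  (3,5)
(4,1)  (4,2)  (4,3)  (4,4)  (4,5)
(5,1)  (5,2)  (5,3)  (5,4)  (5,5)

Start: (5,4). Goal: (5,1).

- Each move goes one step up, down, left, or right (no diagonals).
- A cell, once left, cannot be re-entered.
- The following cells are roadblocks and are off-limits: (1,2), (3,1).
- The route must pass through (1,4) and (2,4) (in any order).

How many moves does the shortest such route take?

11

Any route passes through (1,4) and (2,4) in some order between (5,4) and (5,1). Summing Manhattan distances along each leg and taking the cheapest ordering ((5,4) → (2,4) → (1,4) → (5,1)) gives a lower bound of 3 + 1 + 7 = 11 moves.
A route of 11 moves achieves this: (5,4) → (4,4) → (3,4) → (2,4) → (1,4) → (1,3) → (2,3) → (3,3) → (4,3) → (5,3) → (5,2) → (5,1).
Since 11 matches the lower bound, it is optimal.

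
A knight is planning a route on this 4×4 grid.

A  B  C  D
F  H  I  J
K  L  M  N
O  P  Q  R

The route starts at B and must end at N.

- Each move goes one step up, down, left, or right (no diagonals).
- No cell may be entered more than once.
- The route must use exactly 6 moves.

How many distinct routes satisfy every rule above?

Need simple routes of exactly 6 moves from B to N (Manhattan distance 4, so 1 moves are spent on a detour and 1 undoing it).
Branch systematically from the start, pruning whenever the remaining move budget drops below the Manhattan distance to N or differs from it in parity. Grouping the completions by first move — via H: 7; via A: 4; via C: 3 — and summing: 7 + 4 + 3 = 14.
That gives 14 routes.

14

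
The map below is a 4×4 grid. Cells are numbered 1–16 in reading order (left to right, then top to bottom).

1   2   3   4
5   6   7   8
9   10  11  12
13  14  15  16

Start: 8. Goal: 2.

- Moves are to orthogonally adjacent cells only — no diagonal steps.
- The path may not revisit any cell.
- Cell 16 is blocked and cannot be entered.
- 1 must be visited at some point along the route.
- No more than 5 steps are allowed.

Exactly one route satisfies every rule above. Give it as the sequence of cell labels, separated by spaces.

8 7 6 5 1 2

The 5-move cap with required stops at 1 leaves no slack for detours.
Route from 8: 3× left (reaching 5), up to 1, right to 2 — 5 moves in all.
Check: all required cells visited; 5 ≤ 5 moves.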